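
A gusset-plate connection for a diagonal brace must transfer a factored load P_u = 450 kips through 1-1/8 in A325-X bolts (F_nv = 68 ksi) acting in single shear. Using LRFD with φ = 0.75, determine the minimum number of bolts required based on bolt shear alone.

A_b = π·1.125²/4 = 0.994 in².
Per-bolt design strength φR_n = 0.75 × 68 × 0.994 × 1 = 50.69 kips.
n ≥ 450 / 50.69 = 8.877 → use 9 bolts.

9 bolts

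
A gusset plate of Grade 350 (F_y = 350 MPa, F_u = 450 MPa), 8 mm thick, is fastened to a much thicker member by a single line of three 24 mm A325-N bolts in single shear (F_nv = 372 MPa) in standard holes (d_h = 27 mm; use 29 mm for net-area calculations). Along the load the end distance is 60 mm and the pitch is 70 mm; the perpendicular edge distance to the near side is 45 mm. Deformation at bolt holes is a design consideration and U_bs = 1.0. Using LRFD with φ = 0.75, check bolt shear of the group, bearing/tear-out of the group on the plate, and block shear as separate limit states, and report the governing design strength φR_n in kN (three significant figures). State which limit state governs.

Bolt shear: A_b = π·24²/4 = 452.4 mm²; R_n = 372 × 452.4 × 3 × 1 / 1000 = 504.9 kN → 0.75 × 504.9 = 379 kN.
Bearing: edge l_c = 46.5, r_n = 200.9 kN; interior l_c = 43, r_n = 185.8 kN; R_n = 200.9 + 2·185.8 = 572.4 kN → 429 kN.
Block shear: A_gv = 1600, A_nv = 1020, A_nt = 244 mm²; R_n = min(0.6F_uA_nv, 0.6F_yA_gv) + U_bs·F_u·A_nt = 385.2 kN → 289 kN.
Block shear governs: 289 kN.

289 kN (block shear governs)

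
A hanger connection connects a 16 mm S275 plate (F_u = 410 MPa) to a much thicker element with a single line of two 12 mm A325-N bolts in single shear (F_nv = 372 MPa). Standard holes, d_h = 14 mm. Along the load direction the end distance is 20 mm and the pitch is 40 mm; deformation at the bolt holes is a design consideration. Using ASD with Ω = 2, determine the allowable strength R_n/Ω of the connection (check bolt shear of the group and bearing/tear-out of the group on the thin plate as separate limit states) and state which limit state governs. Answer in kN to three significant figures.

Bolt shear: A_b = π·12²/4 = 113.1 mm²; R_n = 372 × 113.1 × 2 × 1 / 1000 = 84.14 kN → 84.14 / 2 = 42.1 kN.
Bearing (1.2 l_c t F_u ≤ 2.4 d t F_u): upper limit = 2.4·12·16·410 / 1000 = 188.9 kN.
  Edge l_c = 20 − 14/2 = 13 → r_n = 102.3 kN; interior l_c = 40 − 14 = 26 → r_n = 188.9 kN.
  R_n,bearing = 1·102.3 + 1·188.9 = 291.3 kN → 291.3 / 2 = 146 kN.
Bolt shear governs: 42.1 kN.

42.1 kN (bolt shear governs)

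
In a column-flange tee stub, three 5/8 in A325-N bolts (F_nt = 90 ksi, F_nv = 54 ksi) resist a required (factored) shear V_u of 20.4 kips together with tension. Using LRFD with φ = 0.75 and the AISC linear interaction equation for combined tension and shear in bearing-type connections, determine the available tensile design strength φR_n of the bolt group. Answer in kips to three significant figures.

A_b = π·0.625²/4 = 0.3068 in²; f_rv = 20.4 / (3 × 0.3068) = 22.16 ksi.
F'_nt = 1.3 F_nt − (F_nt / φF_nv) f_rv = 1.3·90 − (90/(0.75·54))·22.16 = 67.75 ksi, capped at F_nt → F'_nt = 67.75 ksi.
R_n = F'_nt · A_b · n = 67.75 × 0.3068 × 3 = 62.35 kips.
Design strength φR_n = 0.75 × 62.35 = 46.8 kips.

46.8 kips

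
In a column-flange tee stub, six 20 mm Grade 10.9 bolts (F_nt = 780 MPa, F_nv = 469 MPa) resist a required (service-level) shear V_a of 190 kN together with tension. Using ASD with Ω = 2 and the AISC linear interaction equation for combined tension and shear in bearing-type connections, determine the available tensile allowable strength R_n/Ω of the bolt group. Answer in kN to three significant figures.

640 kN

A_b = π·20²/4 = 314.2 mm²; f_rv = 190 × 1000 / (6 × 314.2) = 100.8 MPa.
F'_nt = 1.3 F_nt − (Ω F_nt / F_nv) f_rv = 1.3·780 − (2·780/469)·100.8 = 678.7 MPa, capped at F_nt → F'_nt = 678.7 MPa.
R_n = F'_nt · A_b · n = 678.7 × 314.2 × 6 / 1000 = 1279 kN.
Allowable strength R_n/Ω = 1279 / 2 = 640 kN.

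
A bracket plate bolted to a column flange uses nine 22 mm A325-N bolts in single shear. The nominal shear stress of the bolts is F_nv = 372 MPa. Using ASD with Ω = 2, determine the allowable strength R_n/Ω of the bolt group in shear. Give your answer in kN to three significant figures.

A_b = π × 22² / 4 = 380.1 mm².
R_n = F_nv · A_b · n · n_s = 372 × 380.1 × 9 × 1 / 1000 = 1273 kN.
Allowable strength R_n/Ω = 1273 / 2 = 636 kN.

636 kN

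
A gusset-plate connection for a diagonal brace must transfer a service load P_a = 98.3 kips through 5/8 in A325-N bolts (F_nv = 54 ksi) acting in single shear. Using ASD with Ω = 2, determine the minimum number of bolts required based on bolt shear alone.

12 bolts

A_b = π·0.625²/4 = 0.3068 in².
Per-bolt allowable strength R_n/Ω = 54 × 0.3068 × 1 / 2 = 8.283 kips.
n ≥ 98.3 / 8.283 = 11.87 → use 12 bolts.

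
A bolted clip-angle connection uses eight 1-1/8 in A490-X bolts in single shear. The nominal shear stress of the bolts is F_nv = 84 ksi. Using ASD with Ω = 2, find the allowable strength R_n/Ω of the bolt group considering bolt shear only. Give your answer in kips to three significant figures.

334 kips

A_b = π × 1.125² / 4 = 0.994 in².
R_n = F_nv · A_b · n · n_s = 84 × 0.994 × 8 × 1 = 668 kips.
Allowable strength R_n/Ω = 668 / 2 = 334 kips.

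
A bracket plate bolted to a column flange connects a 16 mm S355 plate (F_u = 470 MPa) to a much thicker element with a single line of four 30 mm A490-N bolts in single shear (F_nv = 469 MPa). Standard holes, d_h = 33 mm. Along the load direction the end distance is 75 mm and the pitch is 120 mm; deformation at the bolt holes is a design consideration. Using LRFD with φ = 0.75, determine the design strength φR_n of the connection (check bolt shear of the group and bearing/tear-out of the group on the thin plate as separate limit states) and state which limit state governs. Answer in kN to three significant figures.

Bolt shear: A_b = π·30²/4 = 706.9 mm²; R_n = 469 × 706.9 × 4 × 1 / 1000 = 1326 kN → 0.75 × 1326 = 995 kN.
Bearing (1.2 l_c t F_u ≤ 2.4 d t F_u): upper limit = 2.4·30·16·470 / 1000 = 541.4 kN.
  Edge l_c = 75 − 33/2 = 58.5 → r_n = 527.9 kN; interior l_c = 120 − 33 = 87 → r_n = 541.4 kN.
  R_n,bearing = 1·527.9 + 3·541.4 = 2152 kN → 0.75 × 2152 = 1610 kN.
Bolt shear governs: 995 kN.

995 kN (bolt shear governs)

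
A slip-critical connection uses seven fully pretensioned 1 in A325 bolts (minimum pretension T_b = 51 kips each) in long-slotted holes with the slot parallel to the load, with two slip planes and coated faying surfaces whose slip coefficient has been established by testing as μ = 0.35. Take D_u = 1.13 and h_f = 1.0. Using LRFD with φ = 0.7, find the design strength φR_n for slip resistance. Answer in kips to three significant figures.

R_n = μ · D_u · h_f · T_b · n_s · n_b = 0.35 × 1.13 × 1.0 × 51 × 2 × 7 = 282.4 kips.
Design strength φR_n = 0.7 × 282.4 = 198 kips.

198 kips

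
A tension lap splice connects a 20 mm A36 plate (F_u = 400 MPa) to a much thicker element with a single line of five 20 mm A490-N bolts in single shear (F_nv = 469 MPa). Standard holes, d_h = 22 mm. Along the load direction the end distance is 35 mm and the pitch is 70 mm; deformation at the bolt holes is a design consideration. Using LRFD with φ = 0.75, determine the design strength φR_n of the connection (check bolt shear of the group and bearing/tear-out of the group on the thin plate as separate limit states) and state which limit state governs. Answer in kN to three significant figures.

Bolt shear: A_b = π·20²/4 = 314.2 mm²; R_n = 469 × 314.2 × 5 × 1 / 1000 = 736.7 kN → 0.75 × 736.7 = 553 kN.
Bearing (1.2 l_c t F_u ≤ 2.4 d t F_u): upper limit = 2.4·20·20·400 / 1000 = 384 kN.
  Edge l_c = 35 − 22/2 = 24 → r_n = 230.4 kN; interior l_c = 70 − 22 = 48 → r_n = 384 kN.
  R_n,bearing = 1·230.4 + 4·384 = 1766 kN → 0.75 × 1766 = 1320 kN.
Bolt shear governs: 553 kN.

553 kN (bolt shear governs)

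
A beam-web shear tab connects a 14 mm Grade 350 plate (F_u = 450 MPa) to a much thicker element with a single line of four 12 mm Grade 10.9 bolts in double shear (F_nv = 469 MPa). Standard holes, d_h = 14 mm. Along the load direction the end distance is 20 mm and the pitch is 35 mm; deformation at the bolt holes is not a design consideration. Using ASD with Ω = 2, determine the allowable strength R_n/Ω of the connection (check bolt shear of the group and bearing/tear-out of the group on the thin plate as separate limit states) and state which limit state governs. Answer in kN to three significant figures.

212 kN (bolt shear governs)

Bolt shear: A_b = π·12²/4 = 113.1 mm²; R_n = 469 × 113.1 × 4 × 2 / 1000 = 424.3 kN → 424.3 / 2 = 212 kN.
Bearing (1.5 l_c t F_u ≤ 3.0 d t F_u): upper limit = 3.0·12·14·450 / 1000 = 226.8 kN.
  Edge l_c = 20 − 14/2 = 13 → r_n = 122.9 kN; interior l_c = 35 − 14 = 21 → r_n = 198.5 kN.
  R_n,bearing = 1·122.9 + 3·198.5 = 718.2 kN → 718.2 / 2 = 359 kN.
Bolt shear governs: 212 kN.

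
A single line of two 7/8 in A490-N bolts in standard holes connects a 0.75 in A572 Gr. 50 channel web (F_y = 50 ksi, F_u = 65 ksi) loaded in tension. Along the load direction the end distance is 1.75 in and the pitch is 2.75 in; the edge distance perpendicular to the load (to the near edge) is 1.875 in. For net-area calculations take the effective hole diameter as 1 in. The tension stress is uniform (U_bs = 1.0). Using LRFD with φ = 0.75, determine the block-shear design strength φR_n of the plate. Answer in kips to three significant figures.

Shear plane L_v = 1.75 + 1·2.75 = 4.5 in; A_gv = 4.5 × 0.75 = 3.375 in².
A_nv = (4.5 − 1.5·1) × 0.75 = 2.25 in².
A_nt = (1.875 − 0.5·1) × 0.75 = 1.031 in².
0.6 F_u A_nv = 87.75 kips; 0.6 F_y A_gv = 101.2 kips → shear rupture governs the shear term.
R_n = 87.75 + 1.0 × 65 × 1.031 = 154.8 kips.
Design strength φR_n = 0.75 × 154.8 = 116 kips.

116 kips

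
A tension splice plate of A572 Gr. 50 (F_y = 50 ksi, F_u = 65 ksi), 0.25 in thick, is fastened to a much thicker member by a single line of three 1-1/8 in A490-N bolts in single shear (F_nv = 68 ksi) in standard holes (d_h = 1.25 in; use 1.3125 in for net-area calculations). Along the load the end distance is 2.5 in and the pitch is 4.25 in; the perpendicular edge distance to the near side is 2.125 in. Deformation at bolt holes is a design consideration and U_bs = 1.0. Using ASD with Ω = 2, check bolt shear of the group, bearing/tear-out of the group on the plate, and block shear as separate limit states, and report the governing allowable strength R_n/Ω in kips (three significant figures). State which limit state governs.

49.6 kips (block shear governs)

Bolt shear: A_b = π·1.125²/4 = 0.994 in²; R_n = 68 × 0.994 × 3 × 1 = 202.8 kips → 202.8 / 2 = 101 kips.
Bearing: edge l_c = 1.875, r_n = 36.56 kips; interior l_c = 3, r_n = 43.87 kips; R_n = 36.56 + 2·43.87 = 124.3 kips → 62.2 kips.
Block shear: A_gv = 2.75, A_nv = 1.93, A_nt = 0.3672 in²; R_n = min(0.6F_uA_nv, 0.6F_yA_gv) + U_bs·F_u·A_nt = 99.12 kips → 49.6 kips.
Block shear governs: 49.6 kips.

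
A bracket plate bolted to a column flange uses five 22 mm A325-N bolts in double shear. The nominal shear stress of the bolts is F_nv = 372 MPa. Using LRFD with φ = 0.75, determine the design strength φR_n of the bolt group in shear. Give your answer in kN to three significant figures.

A_b = π × 22² / 4 = 380.1 mm².
R_n = F_nv · A_b · n · n_s = 372 × 380.1 × 5 × 2 / 1000 = 1414 kN.
Design strength φR_n = 0.75 × 1414 = 1060 kN.

1060 kN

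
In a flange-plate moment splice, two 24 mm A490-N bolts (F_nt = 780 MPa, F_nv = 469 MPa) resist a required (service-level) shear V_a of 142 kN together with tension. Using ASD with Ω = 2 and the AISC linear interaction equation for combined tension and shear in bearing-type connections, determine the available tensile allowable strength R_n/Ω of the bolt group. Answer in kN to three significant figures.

223 kN

A_b = π·24²/4 = 452.4 mm²; f_rv = 142 × 1000 / (2 × 452.4) = 156.9 MPa.
F'_nt = 1.3 F_nt − (Ω F_nt / F_nv) f_rv = 1.3·780 − (2·780/469)·156.9 = 492 MPa, capped at F_nt → F'_nt = 492 MPa.
R_n = F'_nt · A_b · n = 492 × 452.4 × 2 / 1000 = 445.1 kN.
Allowable strength R_n/Ω = 445.1 / 2 = 223 kN.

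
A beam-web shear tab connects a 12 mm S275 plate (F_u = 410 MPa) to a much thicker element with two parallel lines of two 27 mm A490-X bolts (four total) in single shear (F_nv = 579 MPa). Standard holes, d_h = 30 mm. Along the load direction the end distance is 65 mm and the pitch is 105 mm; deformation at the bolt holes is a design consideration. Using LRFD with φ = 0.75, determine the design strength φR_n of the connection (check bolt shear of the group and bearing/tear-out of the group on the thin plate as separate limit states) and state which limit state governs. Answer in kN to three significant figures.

Bolt shear: A_b = π·27²/4 = 572.6 mm²; R_n = 579 × 572.6 × 4 × 1 / 1000 = 1326 kN → 0.75 × 1326 = 995 kN.
Bearing (1.2 l_c t F_u ≤ 2.4 d t F_u): upper limit = 2.4·27·12·410 / 1000 = 318.8 kN.
  Edge l_c = 65 − 30/2 = 50 → r_n = 295.2 kN; interior l_c = 105 − 30 = 75 → r_n = 318.8 kN.
  R_n,bearing = 2·295.2 + 2·318.8 = 1228 kN → 0.75 × 1228 = 921 kN.
Bearing governs: 921 kN.

921 kN (bearing governs)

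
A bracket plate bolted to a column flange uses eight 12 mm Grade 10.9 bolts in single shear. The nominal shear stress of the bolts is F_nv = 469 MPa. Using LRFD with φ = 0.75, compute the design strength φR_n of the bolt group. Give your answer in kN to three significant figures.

318 kN

A_b = π × 12² / 4 = 113.1 mm².
R_n = F_nv · A_b · n · n_s = 469 × 113.1 × 8 × 1 / 1000 = 424.3 kN.
Design strength φR_n = 0.75 × 424.3 = 318 kN.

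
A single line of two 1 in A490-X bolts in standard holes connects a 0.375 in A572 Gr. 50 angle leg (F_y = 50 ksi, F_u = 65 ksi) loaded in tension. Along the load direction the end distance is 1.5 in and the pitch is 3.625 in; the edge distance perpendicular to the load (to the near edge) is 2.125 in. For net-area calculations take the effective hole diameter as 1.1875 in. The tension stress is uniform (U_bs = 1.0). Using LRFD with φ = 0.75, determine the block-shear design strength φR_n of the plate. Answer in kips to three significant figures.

Shear plane L_v = 1.5 + 1·3.625 = 5.125 in; A_gv = 5.125 × 0.375 = 1.922 in².
A_nv = (5.125 − 1.5·1.1875) × 0.375 = 1.254 in².
A_nt = (2.125 − 0.5·1.1875) × 0.375 = 0.5742 in².
0.6 F_u A_nv = 48.9 kips; 0.6 F_y A_gv = 57.66 kips → shear rupture governs the shear term.
R_n = 48.9 + 1.0 × 65 × 0.5742 = 86.23 kips.
Design strength φR_n = 0.75 × 86.23 = 64.7 kips.

64.7 kips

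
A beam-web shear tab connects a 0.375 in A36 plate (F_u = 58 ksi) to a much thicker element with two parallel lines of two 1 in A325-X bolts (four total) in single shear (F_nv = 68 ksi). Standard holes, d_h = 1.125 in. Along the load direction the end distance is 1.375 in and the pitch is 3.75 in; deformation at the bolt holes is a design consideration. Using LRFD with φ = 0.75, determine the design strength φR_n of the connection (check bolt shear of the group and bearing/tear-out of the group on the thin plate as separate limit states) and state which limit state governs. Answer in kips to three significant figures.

Bolt shear: A_b = π·1²/4 = 0.7854 in²; R_n = 68 × 0.7854 × 4 × 1 = 213.6 kips → 0.75 × 213.6 = 160 kips.
Bearing (1.2 l_c t F_u ≤ 2.4 d t F_u): upper limit = 2.4·1·0.375·58 = 52.2 kips.
  Edge l_c = 1.375 − 1.125/2 = 0.8125 → r_n = 21.21 kips; interior l_c = 3.75 − 1.125 = 2.625 → r_n = 52.2 kips.
  R_n,bearing = 2·21.21 + 2·52.2 = 146.8 kips → 0.75 × 146.8 = 110 kips.
Bearing governs: 110 kips.

110 kips (bearing governs)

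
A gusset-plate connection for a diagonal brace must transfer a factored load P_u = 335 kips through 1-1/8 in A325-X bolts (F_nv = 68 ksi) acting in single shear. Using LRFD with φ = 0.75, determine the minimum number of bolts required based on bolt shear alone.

7 bolts

A_b = π·1.125²/4 = 0.994 in².
Per-bolt design strength φR_n = 0.75 × 68 × 0.994 × 1 = 50.69 kips.
n ≥ 335 / 50.69 = 6.608 → use 7 bolts.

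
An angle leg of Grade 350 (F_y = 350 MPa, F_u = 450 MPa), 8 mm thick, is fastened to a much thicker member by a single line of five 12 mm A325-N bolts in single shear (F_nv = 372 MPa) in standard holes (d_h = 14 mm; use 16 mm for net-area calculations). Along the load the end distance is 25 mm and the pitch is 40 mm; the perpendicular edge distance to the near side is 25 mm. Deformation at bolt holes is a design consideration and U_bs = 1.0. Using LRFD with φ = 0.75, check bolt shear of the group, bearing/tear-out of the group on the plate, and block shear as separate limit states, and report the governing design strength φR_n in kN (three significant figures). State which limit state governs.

158 kN (bolt shear governs)

Bolt shear: A_b = π·12²/4 = 113.1 mm²; R_n = 372 × 113.1 × 5 × 1 / 1000 = 210.4 kN → 0.75 × 210.4 = 158 kN.
Bearing: edge l_c = 18, r_n = 77.76 kN; interior l_c = 26, r_n = 103.7 kN; R_n = 77.76 + 4·103.7 = 492.5 kN → 369 kN.
Block shear: A_gv = 1480, A_nv = 904, A_nt = 136 mm²; R_n = min(0.6F_uA_nv, 0.6F_yA_gv) + U_bs·F_u·A_nt = 305.3 kN → 229 kN.
Bolt shear governs: 158 kN.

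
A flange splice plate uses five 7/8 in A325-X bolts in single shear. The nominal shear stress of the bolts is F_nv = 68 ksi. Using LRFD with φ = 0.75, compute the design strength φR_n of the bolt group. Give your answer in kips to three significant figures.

A_b = π × 0.875² / 4 = 0.6013 in².
R_n = F_nv · A_b · n · n_s = 68 × 0.6013 × 5 × 1 = 204.4 kips.
Design strength φR_n = 0.75 × 204.4 = 153 kips.

153 kips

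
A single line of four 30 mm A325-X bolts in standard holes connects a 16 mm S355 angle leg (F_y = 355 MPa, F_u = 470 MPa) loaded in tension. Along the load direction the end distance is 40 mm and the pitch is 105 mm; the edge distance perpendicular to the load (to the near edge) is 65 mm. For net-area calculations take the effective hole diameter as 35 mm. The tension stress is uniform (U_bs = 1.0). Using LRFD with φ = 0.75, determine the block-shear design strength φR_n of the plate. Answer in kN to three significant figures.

Shear plane L_v = 40 + 3·105 = 355 mm; A_gv = 355 × 16 = 5680 mm².
A_nv = (355 − 3.5·35) × 16 = 3720 mm².
A_nt = (65 − 0.5·35) × 16 = 760 mm².
0.6 F_u A_nv = 1049 kN; 0.6 F_y A_gv = 1210 kN → shear rupture governs the shear term.
R_n = 1049 + 1.0 × 470 × 760 / 1000 = 1406 kN.
Design strength φR_n = 0.75 × 1406 = 1050 kN.

1050 kN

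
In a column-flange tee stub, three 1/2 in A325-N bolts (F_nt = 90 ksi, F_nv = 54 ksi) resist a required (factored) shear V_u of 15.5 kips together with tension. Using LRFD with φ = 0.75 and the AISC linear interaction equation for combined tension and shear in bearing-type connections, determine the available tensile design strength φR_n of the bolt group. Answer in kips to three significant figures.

A_b = π·0.5²/4 = 0.1963 in²; f_rv = 15.5 / (3 × 0.1963) = 26.31 ksi.
F'_nt = 1.3 F_nt − (F_nt / φF_nv) f_rv = 1.3·90 − (90/(0.75·54))·26.31 = 58.53 ksi, capped at F_nt → F'_nt = 58.53 ksi.
R_n = F'_nt · A_b · n = 58.53 × 0.1963 × 3 = 34.47 kips.
Design strength φR_n = 0.75 × 34.47 = 25.9 kips.

25.9 kips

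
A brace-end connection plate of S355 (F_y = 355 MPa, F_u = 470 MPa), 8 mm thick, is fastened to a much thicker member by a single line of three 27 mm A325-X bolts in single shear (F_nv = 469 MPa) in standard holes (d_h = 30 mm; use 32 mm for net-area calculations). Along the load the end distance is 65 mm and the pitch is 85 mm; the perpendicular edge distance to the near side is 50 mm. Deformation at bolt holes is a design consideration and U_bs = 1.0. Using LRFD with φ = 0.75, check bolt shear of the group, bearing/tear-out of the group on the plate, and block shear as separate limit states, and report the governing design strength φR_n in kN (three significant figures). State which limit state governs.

358 kN (block shear governs)

Bolt shear: A_b = π·27²/4 = 572.6 mm²; R_n = 469 × 572.6 × 3 × 1 / 1000 = 805.6 kN → 0.75 × 805.6 = 604 kN.
Bearing: edge l_c = 50, r_n = 225.6 kN; interior l_c = 55, r_n = 243.6 kN; R_n = 225.6 + 2·243.6 = 712.9 kN → 535 kN.
Block shear: A_gv = 1880, A_nv = 1240, A_nt = 272 mm²; R_n = min(0.6F_uA_nv, 0.6F_yA_gv) + U_bs·F_u·A_nt = 477.5 kN → 358 kN.
Block shear governs: 358 kN.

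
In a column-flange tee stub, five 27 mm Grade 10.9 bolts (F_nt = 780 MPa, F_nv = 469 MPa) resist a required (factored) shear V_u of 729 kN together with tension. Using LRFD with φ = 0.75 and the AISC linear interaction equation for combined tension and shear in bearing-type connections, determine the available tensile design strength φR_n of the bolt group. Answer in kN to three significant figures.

965 kN

A_b = π·27²/4 = 572.6 mm²; f_rv = 729 × 1000 / (5 × 572.6) = 254.6 MPa.
F'_nt = 1.3 F_nt − (F_nt / φF_nv) f_rv = 1.3·780 − (780/(0.75·469))·254.6 = 449.3 MPa, capped at F_nt → F'_nt = 449.3 MPa.
R_n = F'_nt · A_b · n = 449.3 × 572.6 × 5 / 1000 = 1286 kN.
Design strength φR_n = 0.75 × 1286 = 965 kN.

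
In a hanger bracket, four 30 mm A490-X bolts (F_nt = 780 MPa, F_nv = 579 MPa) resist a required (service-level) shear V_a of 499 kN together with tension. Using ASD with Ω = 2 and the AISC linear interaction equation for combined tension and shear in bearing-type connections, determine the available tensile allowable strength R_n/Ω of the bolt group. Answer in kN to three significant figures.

761 kN

A_b = π·30²/4 = 706.9 mm²; f_rv = 499 × 1000 / (4 × 706.9) = 176.5 MPa.
F'_nt = 1.3 F_nt − (Ω F_nt / F_nv) f_rv = 1.3·780 − (2·780/579)·176.5 = 538.5 MPa, capped at F_nt → F'_nt = 538.5 MPa.
R_n = F'_nt · A_b · n = 538.5 × 706.9 × 4 / 1000 = 1523 kN.
Allowable strength R_n/Ω = 1523 / 2 = 761 kN.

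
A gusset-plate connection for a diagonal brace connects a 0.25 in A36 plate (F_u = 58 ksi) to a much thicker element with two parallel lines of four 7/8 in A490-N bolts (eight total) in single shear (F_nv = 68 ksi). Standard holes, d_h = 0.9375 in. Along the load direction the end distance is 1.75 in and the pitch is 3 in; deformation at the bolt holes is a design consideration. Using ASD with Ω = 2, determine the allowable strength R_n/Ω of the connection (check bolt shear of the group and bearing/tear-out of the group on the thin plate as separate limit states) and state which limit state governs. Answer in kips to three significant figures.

114 kips (bearing governs)

Bolt shear: A_b = π·0.875²/4 = 0.6013 in²; R_n = 68 × 0.6013 × 8 × 1 = 327.1 kips → 327.1 / 2 = 164 kips.
Bearing (1.2 l_c t F_u ≤ 2.4 d t F_u): upper limit = 2.4·0.875·0.25·58 = 30.45 kips.
  Edge l_c = 1.75 − 0.9375/2 = 1.281 → r_n = 22.29 kips; interior l_c = 3 − 0.9375 = 2.062 → r_n = 30.45 kips.
  R_n,bearing = 2·22.29 + 6·30.45 = 227.3 kips → 227.3 / 2 = 114 kips.
Bearing governs: 114 kips.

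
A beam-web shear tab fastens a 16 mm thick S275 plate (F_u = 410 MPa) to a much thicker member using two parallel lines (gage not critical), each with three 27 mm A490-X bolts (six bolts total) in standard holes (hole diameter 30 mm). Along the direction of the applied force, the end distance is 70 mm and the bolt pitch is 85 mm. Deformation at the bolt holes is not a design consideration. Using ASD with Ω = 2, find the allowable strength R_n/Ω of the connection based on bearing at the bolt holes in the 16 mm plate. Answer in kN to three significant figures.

1590 kN

Per bolt r_n = 1.5 l_c t F_u ≤ 3.0 d t F_u; upper limit = 3.0 × 27 × 16 × 410 / 1000 = 531.4 kN.
Edge bolt: l_c = 70 − 30/2 = 55 mm → 1.5 × 55 × 16 × 410 / 1000 = 541.2 → r_n = 531.4 kN.
Interior bolts: l_c = 85 − 30 = 55 mm → 1.5 × 55 × 16 × 410 / 1000 = 541.2 → r_n = 531.4 kN.
R_n = 2 × 531.4 + 4 × 531.4 = 3188 kN.
Allowable strength R_n/Ω = 3188 / 2 = 1590 kN.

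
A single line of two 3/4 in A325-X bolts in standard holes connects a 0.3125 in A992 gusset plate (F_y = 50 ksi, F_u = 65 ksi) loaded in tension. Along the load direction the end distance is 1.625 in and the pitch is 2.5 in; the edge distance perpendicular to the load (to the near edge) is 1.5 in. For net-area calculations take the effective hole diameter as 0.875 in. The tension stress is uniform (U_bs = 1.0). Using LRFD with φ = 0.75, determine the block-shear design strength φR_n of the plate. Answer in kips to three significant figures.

Shear plane L_v = 1.625 + 1·2.5 = 4.125 in; A_gv = 4.125 × 0.3125 = 1.289 in².
A_nv = (4.125 − 1.5·0.875) × 0.3125 = 0.8789 in².
A_nt = (1.5 − 0.5·0.875) × 0.3125 = 0.332 in².
0.6 F_u A_nv = 34.28 kips; 0.6 F_y A_gv = 38.67 kips → shear rupture governs the shear term.
R_n = 34.28 + 1.0 × 65 × 0.332 = 55.86 kips.
Design strength φR_n = 0.75 × 55.86 = 41.9 kips.

41.9 kips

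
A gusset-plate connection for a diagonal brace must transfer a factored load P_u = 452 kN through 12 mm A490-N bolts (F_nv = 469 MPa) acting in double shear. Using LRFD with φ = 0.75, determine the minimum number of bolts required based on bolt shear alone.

6 bolts

A_b = π·12²/4 = 113.1 mm².
Per-bolt design strength φR_n = 0.75 × 469 × 113.1 × 2 / 1000 = 79.56 kN.
n ≥ 452 / 79.56 = 5.681 → use 6 bolts.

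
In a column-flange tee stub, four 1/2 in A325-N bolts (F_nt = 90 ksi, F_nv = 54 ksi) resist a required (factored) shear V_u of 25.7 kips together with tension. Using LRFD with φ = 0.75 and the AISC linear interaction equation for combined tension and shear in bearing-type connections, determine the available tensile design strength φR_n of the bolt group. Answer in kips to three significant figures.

A_b = π·0.5²/4 = 0.1963 in²; f_rv = 25.7 / (4 × 0.1963) = 32.72 ksi.
F'_nt = 1.3 F_nt − (F_nt / φF_nv) f_rv = 1.3·90 − (90/(0.75·54))·32.72 = 44.28 ksi, capped at F_nt → F'_nt = 44.28 ksi.
R_n = F'_nt · A_b · n = 44.28 × 0.1963 × 4 = 34.78 kips.
Design strength φR_n = 0.75 × 34.78 = 26.1 kips.

26.1 kips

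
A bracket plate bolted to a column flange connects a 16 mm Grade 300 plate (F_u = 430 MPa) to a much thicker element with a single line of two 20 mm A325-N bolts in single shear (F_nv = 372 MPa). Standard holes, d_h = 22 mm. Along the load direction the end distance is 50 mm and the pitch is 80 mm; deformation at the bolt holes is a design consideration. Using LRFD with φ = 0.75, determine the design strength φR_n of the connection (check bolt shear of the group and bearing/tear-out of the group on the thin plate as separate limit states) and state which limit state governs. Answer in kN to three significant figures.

Bolt shear: A_b = π·20²/4 = 314.2 mm²; R_n = 372 × 314.2 × 2 × 1 / 1000 = 233.7 kN → 0.75 × 233.7 = 175 kN.
Bearing (1.2 l_c t F_u ≤ 2.4 d t F_u): upper limit = 2.4·20·16·430 / 1000 = 330.2 kN.
  Edge l_c = 50 − 22/2 = 39 → r_n = 322 kN; interior l_c = 80 − 22 = 58 → r_n = 330.2 kN.
  R_n,bearing = 1·322 + 1·330.2 = 652.2 kN → 0.75 × 652.2 = 489 kN.
Bolt shear governs: 175 kN.

175 kN (bolt shear governs)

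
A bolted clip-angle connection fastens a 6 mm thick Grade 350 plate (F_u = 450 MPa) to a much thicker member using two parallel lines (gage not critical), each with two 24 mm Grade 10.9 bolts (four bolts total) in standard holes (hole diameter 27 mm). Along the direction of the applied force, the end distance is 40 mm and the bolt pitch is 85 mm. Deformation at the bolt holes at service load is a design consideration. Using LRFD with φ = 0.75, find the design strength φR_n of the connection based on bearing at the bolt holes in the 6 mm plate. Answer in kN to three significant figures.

Per bolt r_n = 1.2 l_c t F_u ≤ 2.4 d t F_u; upper limit = 2.4 × 24 × 6 × 450 / 1000 = 155.5 kN.
Edge bolt: l_c = 40 − 27/2 = 26.5 mm → 1.2 × 26.5 × 6 × 450 / 1000 = 85.86 → r_n = 85.86 kN.
Interior bolts: l_c = 85 − 27 = 58 mm → 1.2 × 58 × 6 × 450 / 1000 = 187.9 → r_n = 155.5 kN.
R_n = 2 × 85.86 + 2 × 155.5 = 482.8 kN.
Design strength φR_n = 0.75 × 482.8 = 362 kN.

362 kN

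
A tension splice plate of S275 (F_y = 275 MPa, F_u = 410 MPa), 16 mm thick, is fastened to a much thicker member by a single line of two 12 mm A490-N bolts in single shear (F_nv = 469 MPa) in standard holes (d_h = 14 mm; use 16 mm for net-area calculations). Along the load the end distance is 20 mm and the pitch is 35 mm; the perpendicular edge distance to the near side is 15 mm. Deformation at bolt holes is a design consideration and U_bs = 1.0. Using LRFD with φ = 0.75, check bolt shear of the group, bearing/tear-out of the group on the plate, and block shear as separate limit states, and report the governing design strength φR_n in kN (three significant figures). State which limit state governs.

79.6 kN (bolt shear governs)

Bolt shear: A_b = π·12²/4 = 113.1 mm²; R_n = 469 × 113.1 × 2 × 1 / 1000 = 106.1 kN → 0.75 × 106.1 = 79.6 kN.
Bearing: edge l_c = 13, r_n = 102.3 kN; interior l_c = 21, r_n = 165.3 kN; R_n = 102.3 + 1·165.3 = 267.6 kN → 201 kN.
Block shear: A_gv = 880, A_nv = 496, A_nt = 112 mm²; R_n = min(0.6F_uA_nv, 0.6F_yA_gv) + U_bs·F_u·A_nt = 167.9 kN → 126 kN.
Bolt shear governs: 79.6 kN.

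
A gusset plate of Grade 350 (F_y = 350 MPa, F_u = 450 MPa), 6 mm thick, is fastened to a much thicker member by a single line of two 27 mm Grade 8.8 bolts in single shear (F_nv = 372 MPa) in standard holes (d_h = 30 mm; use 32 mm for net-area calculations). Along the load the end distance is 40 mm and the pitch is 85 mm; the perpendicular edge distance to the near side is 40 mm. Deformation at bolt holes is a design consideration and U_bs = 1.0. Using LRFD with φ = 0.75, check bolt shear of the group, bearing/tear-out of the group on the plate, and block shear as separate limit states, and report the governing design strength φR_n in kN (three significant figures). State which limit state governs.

142 kN (block shear governs)

Bolt shear: A_b = π·27²/4 = 572.6 mm²; R_n = 372 × 572.6 × 2 × 1 / 1000 = 426 kN → 0.75 × 426 = 319 kN.
Bearing: edge l_c = 25, r_n = 81 kN; interior l_c = 55, r_n = 175 kN; R_n = 81 + 1·175 = 256 kN → 192 kN.
Block shear: A_gv = 750, A_nv = 462, A_nt = 144 mm²; R_n = min(0.6F_uA_nv, 0.6F_yA_gv) + U_bs·F_u·A_nt = 189.5 kN → 142 kN.
Block shear governs: 142 kN.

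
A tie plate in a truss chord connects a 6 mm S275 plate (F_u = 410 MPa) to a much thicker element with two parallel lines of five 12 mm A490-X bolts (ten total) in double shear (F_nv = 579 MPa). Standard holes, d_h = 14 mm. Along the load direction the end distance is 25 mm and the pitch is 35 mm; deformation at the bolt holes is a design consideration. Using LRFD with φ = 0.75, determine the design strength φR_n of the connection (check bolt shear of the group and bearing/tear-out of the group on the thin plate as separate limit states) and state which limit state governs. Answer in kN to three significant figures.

Bolt shear: A_b = π·12²/4 = 113.1 mm²; R_n = 579 × 113.1 × 10 × 2 / 1000 = 1310 kN → 0.75 × 1310 = 982 kN.
Bearing (1.2 l_c t F_u ≤ 2.4 d t F_u): upper limit = 2.4·12·6·410 / 1000 = 70.85 kN.
  Edge l_c = 25 − 14/2 = 18 → r_n = 53.14 kN; interior l_c = 35 − 14 = 21 → r_n = 61.99 kN.
  R_n,bearing = 2·53.14 + 8·61.99 = 602.2 kN → 0.75 × 602.2 = 452 kN.
Bearing governs: 452 kN.

452 kN (bearing governs)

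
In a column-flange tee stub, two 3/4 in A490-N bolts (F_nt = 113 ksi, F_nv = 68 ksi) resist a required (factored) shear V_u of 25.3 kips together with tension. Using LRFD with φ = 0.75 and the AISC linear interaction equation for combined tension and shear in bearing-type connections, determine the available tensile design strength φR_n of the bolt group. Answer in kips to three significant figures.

55.3 kips

A_b = π·0.75²/4 = 0.4418 in²; f_rv = 25.3 / (2 × 0.4418) = 28.63 ksi.
F'_nt = 1.3 F_nt − (F_nt / φF_nv) f_rv = 1.3·113 − (113/(0.75·68))·28.63 = 83.46 ksi, capped at F_nt → F'_nt = 83.46 ksi.
R_n = F'_nt · A_b · n = 83.46 × 0.4418 × 2 = 73.74 kips.
Design strength φR_n = 0.75 × 73.74 = 55.3 kips.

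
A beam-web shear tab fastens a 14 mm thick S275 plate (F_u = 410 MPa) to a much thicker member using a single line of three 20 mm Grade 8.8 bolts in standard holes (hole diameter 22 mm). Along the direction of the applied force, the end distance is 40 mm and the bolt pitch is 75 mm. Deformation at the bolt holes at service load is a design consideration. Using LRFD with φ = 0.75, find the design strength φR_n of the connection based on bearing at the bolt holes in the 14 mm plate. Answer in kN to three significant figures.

563 kN

Per bolt r_n = 1.2 l_c t F_u ≤ 2.4 d t F_u; upper limit = 2.4 × 20 × 14 × 410 / 1000 = 275.5 kN.
Edge bolt: l_c = 40 − 22/2 = 29 mm → 1.2 × 29 × 14 × 410 / 1000 = 199.8 → r_n = 199.8 kN.
Interior bolts: l_c = 75 − 22 = 53 mm → 1.2 × 53 × 14 × 410 / 1000 = 365.1 → r_n = 275.5 kN.
R_n = 1 × 199.8 + 2 × 275.5 = 750.8 kN.
Design strength φR_n = 0.75 × 750.8 = 563 kN.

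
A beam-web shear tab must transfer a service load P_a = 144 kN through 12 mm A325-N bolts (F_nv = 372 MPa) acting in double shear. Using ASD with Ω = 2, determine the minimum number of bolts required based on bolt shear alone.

A_b = π·12²/4 = 113.1 mm².
Per-bolt allowable strength R_n/Ω = 372 × 113.1 × 2 / 1000 / 2 = 42.07 kN.
n ≥ 144 / 42.07 = 3.423 → use 4 bolts.

4 bolts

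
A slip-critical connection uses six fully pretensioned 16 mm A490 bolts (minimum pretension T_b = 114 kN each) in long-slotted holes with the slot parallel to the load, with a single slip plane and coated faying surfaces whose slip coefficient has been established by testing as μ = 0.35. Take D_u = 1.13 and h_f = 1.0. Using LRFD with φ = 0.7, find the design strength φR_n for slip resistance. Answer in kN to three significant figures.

189 kN

R_n = μ · D_u · h_f · T_b · n_s · n_b = 0.35 × 1.13 × 1.0 × 114 × 1 × 6 = 270.5 kN.
Design strength φR_n = 0.7 × 270.5 = 189 kN.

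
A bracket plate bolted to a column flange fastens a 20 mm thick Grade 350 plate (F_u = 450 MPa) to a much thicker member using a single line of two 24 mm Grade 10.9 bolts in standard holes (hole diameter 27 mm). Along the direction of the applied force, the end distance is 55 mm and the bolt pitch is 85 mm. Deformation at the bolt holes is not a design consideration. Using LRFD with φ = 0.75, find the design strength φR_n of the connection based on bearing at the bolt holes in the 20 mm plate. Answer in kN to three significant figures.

906 kN

Per bolt r_n = 1.5 l_c t F_u ≤ 3.0 d t F_u; upper limit = 3.0 × 24 × 20 × 450 / 1000 = 648 kN.
Edge bolt: l_c = 55 − 27/2 = 41.5 mm → 1.5 × 41.5 × 20 × 450 / 1000 = 560.2 → r_n = 560.2 kN.
Interior bolts: l_c = 85 − 27 = 58 mm → 1.5 × 58 × 20 × 450 / 1000 = 783 → r_n = 648 kN.
R_n = 1 × 560.2 + 1 × 648 = 1208 kN.
Design strength φR_n = 0.75 × 1208 = 906 kN.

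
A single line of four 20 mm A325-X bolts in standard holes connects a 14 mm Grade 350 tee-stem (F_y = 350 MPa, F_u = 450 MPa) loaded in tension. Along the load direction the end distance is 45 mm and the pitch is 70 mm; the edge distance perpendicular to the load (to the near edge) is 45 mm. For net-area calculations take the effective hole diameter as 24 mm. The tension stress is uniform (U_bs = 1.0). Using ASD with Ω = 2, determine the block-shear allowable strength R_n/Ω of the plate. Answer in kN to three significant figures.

Shear plane L_v = 45 + 3·70 = 255 mm; A_gv = 255 × 14 = 3570 mm².
A_nv = (255 − 3.5·24) × 14 = 2394 mm².
A_nt = (45 − 0.5·24) × 14 = 462 mm².
0.6 F_u A_nv = 646.4 kN; 0.6 F_y A_gv = 749.7 kN → shear rupture governs the shear term.
R_n = 646.4 + 1.0 × 450 × 462 / 1000 = 854.3 kN.
Allowable strength R_n/Ω = 854.3 / 2 = 427 kN.

427 kN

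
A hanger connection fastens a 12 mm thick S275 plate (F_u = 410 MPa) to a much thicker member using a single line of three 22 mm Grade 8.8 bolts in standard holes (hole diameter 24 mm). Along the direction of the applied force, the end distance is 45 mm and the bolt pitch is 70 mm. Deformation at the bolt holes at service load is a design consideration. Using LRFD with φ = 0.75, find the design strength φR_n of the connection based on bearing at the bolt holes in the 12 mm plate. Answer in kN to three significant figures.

536 kN

Per bolt r_n = 1.2 l_c t F_u ≤ 2.4 d t F_u; upper limit = 2.4 × 22 × 12 × 410 / 1000 = 259.8 kN.
Edge bolt: l_c = 45 − 24/2 = 33 mm → 1.2 × 33 × 12 × 410 / 1000 = 194.8 → r_n = 194.8 kN.
Interior bolts: l_c = 70 − 24 = 46 mm → 1.2 × 46 × 12 × 410 / 1000 = 271.6 → r_n = 259.8 kN.
R_n = 1 × 194.8 + 2 × 259.8 = 714.4 kN.
Design strength φR_n = 0.75 × 714.4 = 536 kN.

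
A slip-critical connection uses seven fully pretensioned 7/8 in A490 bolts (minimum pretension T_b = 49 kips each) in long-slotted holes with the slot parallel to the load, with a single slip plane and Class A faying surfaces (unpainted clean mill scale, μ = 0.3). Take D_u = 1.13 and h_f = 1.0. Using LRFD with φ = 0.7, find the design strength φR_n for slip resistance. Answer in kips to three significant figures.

R_n = μ · D_u · h_f · T_b · n_s · n_b = 0.3 × 1.13 × 1.0 × 49 × 1 × 7 = 116.3 kips.
Design strength φR_n = 0.7 × 116.3 = 81.4 kips.

81.4 kips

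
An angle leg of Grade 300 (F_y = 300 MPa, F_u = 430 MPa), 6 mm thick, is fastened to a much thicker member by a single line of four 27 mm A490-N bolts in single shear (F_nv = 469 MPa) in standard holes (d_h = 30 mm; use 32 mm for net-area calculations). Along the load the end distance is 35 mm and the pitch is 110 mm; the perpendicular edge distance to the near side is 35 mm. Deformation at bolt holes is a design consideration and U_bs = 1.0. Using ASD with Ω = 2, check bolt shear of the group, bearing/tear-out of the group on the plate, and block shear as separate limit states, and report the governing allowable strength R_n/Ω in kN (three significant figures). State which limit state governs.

220 kN (block shear governs)

Bolt shear: A_b = π·27²/4 = 572.6 mm²; R_n = 469 × 572.6 × 4 × 1 / 1000 = 1074 kN → 1074 / 2 = 537 kN.
Bearing: edge l_c = 20, r_n = 61.92 kN; interior l_c = 80, r_n = 167.2 kN; R_n = 61.92 + 3·167.2 = 563.5 kN → 282 kN.
Block shear: A_gv = 2190, A_nv = 1518, A_nt = 114 mm²; R_n = min(0.6F_uA_nv, 0.6F_yA_gv) + U_bs·F_u·A_nt = 440.7 kN → 220 kN.
Block shear governs: 220 kN.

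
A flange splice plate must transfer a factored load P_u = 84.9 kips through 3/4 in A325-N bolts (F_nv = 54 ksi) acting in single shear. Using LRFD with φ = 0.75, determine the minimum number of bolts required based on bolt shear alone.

5 bolts

A_b = π·0.75²/4 = 0.4418 in².
Per-bolt design strength φR_n = 0.75 × 54 × 0.4418 × 1 = 17.89 kips.
n ≥ 84.9 / 17.89 = 4.745 → use 5 bolts.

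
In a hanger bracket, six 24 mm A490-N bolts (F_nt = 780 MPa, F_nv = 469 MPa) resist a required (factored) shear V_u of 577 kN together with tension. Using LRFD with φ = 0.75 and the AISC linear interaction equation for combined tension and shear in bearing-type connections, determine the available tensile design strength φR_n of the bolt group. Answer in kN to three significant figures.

1100 kN

A_b = π·24²/4 = 452.4 mm²; f_rv = 577 × 1000 / (6 × 452.4) = 212.6 MPa.
F'_nt = 1.3 F_nt − (F_nt / φF_nv) f_rv = 1.3·780 − (780/(0.75·469))·212.6 = 542.6 MPa, capped at F_nt → F'_nt = 542.6 MPa.
R_n = F'_nt · A_b · n = 542.6 × 452.4 × 6 / 1000 = 1473 kN.
Design strength φR_n = 0.75 × 1473 = 1100 kN.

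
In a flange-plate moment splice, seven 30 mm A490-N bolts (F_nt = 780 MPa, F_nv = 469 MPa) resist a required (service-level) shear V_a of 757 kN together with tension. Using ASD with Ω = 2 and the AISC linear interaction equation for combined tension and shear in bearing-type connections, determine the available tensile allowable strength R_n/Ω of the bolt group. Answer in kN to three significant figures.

1250 kN

A_b = π·30²/4 = 706.9 mm²; f_rv = 757 × 1000 / (7 × 706.9) = 153 MPa.
F'_nt = 1.3 F_nt − (Ω F_nt / F_nv) f_rv = 1.3·780 − (2·780/469)·153 = 505.1 MPa, capped at F_nt → F'_nt = 505.1 MPa.
R_n = F'_nt · A_b · n = 505.1 × 706.9 × 7 / 1000 = 2499 kN.
Allowable strength R_n/Ω = 2499 / 2 = 1250 kN.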